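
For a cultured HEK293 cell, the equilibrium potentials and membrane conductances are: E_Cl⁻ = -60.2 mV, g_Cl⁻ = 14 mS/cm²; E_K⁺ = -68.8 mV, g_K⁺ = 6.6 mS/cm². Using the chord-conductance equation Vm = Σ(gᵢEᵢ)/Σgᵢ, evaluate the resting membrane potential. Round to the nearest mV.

-63 mV

Σ gᵢEᵢ = 14·(-60.2) + 6.6·(-68.8) = -1296.88
Σ gᵢ = 14 + 6.6 = 20.6
Vm = -1296.88 / 20.6 = -62.96 mV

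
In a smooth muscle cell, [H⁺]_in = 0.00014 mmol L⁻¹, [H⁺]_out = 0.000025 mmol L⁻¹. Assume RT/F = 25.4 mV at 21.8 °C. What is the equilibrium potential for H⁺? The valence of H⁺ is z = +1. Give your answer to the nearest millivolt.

E = (25.4/z) · ln([H⁺]_out/[H⁺]_in) with z = +1.
= (25.4/1) · ln(0.000025/0.00014) = 25.40 · ln(0.1786)
= 25.40 · (-1.7228) = -43.76 mV

-44 mV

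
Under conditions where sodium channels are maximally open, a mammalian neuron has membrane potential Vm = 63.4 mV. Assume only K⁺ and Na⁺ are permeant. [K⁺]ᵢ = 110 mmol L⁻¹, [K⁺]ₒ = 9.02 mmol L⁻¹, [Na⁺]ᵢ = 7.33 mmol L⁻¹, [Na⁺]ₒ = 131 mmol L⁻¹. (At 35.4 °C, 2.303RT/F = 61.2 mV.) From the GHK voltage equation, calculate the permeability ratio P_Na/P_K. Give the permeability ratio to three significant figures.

Let α = P_Na/P_K. GHK: Vm = 61.2·log₁₀[(Kₒ + α·Naₒ)/(Kᵢ + α·Naᵢ)].
10^(Vm/61.2) = 10^(63.4/61.2) = 10.863
So 10.863·(Kᵢ + α·Naᵢ) = Kₒ + α·Naₒ → α = (10.863·110.0 − 9.02) / (131.0 − 10.863·7.33)
α = (1195 − 9.02) / (131.0 − 79.63) = 1186/51.37 = 23.08

23.1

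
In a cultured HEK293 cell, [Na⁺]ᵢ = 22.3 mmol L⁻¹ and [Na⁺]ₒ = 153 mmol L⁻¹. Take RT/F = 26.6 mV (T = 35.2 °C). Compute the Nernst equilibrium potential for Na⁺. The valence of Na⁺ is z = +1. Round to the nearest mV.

E = (26.6/z) · ln([Na⁺]_out/[Na⁺]_in) with z = +1.
= (26.6/1) · ln(153/22.3) = 26.60 · ln(6.861)
= 26.60 · (1.9259) = 51.23 mV

51 mV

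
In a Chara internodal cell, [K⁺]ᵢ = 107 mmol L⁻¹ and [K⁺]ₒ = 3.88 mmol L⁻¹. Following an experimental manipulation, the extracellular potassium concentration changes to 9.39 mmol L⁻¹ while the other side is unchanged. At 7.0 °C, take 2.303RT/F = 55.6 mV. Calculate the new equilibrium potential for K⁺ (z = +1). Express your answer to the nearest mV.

-59 mV

After the shift: [K⁺]_out = 9.39, [K⁺]_in = 107 mmol L⁻¹.
E_new = (55.6/1)·log₁₀(9.39/107) = 55.60 · (-1.0567) = -58.75 mV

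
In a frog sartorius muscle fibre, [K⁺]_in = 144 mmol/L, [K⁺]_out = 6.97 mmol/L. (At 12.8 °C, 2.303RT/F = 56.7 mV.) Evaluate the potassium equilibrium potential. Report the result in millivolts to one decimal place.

E = (56.7/z) · log₁₀([K⁺]_out/[K⁺]_in) with z = +1.
= (56.7/1) · log₁₀(6.97/144) = 56.70 · log₁₀(0.0484)
= 56.70 · (-1.3151) = -74.57 mV

-74.6 mV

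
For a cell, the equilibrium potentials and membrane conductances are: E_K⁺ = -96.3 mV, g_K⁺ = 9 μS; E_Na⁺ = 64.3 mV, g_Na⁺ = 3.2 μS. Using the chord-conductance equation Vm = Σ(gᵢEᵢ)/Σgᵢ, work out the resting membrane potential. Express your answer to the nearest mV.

Σ gᵢEᵢ = 9·(-96.3) + 3.2·(64.3) = -660.94
Σ gᵢ = 9 + 3.2 = 12.2
Vm = -660.94 / 12.2 = -54.18 mV

-54 mV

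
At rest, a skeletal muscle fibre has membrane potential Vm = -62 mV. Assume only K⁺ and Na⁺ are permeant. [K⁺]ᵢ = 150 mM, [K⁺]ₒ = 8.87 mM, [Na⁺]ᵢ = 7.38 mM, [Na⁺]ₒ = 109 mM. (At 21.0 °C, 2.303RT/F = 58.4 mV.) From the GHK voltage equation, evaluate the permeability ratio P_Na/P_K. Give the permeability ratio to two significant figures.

Let α = P_Na/P_K. GHK: Vm = 58.4·log₁₀[(Kₒ + α·Naₒ)/(Kᵢ + α·Naᵢ)].
10^(Vm/58.4) = 10^(-62.0/58.4) = 0.086767
So 0.086767·(Kᵢ + α·Naᵢ) = Kₒ + α·Naₒ → α = (0.086767·150.0 − 8.87) / (109.0 − 0.086767·7.38)
α = (13.02 − 8.87) / (109.0 − 0.6403) = 4.145/108.4 = 0.03825

0.038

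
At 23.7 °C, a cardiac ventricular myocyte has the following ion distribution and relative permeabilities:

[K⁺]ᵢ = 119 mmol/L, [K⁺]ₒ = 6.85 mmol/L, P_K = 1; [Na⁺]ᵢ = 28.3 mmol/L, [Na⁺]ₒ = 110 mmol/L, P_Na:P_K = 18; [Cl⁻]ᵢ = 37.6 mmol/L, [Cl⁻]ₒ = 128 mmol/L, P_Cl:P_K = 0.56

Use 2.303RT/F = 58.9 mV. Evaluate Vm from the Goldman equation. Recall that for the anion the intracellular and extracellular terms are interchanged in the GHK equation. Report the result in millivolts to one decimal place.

27.0 mV

Vm = 58.9 · log₁₀[(Σ P·[cation]ₒ + Σ P·[anion]ᵢ) / (Σ P·[cation]ᵢ + Σ P·[anion]ₒ)]
Numerator = 1×6.85 + 18×110 + 0.56×37.6 = 2008
Denominator = 1×119 + 18×28.3 + 0.56×128 = 700.1
Vm = 58.9 · log₁₀(2.8681) = 58.9 × (0.4576) = 26.95 mV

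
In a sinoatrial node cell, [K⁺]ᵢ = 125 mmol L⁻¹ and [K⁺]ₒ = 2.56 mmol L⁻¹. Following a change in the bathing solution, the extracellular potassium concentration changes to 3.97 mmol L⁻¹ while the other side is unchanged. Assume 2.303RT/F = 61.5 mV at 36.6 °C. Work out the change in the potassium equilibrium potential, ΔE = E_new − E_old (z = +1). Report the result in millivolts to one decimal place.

11.7 mV

E_old = (61.5/1)·log₁₀(2.56/125) = -103.85 mV
E_new = (61.5/1)·log₁₀(3.97/125) = -92.13 mV
ΔE = -92.13 − (-103.85) = 11.72 mV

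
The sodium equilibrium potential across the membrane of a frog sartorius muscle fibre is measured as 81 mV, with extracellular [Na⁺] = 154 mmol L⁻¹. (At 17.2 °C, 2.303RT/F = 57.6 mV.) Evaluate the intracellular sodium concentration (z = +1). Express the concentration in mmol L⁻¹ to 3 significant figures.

Nernst: E = (57.6/1) · log₁₀([out]/[in]), so log₁₀([out]/[in]) = 81.0 × 1 / 57.6 = 1.4062.
[out]/[in] = 10^(1.4062) = 25.48.
[in] = 154 / 25.48 = 6.043 mmol L⁻¹.

6.04 mmol L⁻¹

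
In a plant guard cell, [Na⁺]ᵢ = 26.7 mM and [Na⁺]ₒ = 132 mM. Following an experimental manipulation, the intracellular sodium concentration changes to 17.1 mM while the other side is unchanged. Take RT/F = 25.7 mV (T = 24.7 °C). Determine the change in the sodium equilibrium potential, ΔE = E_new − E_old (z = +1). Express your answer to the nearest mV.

E_old = (25.7/1)·ln(132/26.7) = 41.07 mV
E_new = (25.7/1)·ln(132/17.1) = 52.52 mV
ΔE = 52.52 − (41.07) = 11.45 mV

11 mV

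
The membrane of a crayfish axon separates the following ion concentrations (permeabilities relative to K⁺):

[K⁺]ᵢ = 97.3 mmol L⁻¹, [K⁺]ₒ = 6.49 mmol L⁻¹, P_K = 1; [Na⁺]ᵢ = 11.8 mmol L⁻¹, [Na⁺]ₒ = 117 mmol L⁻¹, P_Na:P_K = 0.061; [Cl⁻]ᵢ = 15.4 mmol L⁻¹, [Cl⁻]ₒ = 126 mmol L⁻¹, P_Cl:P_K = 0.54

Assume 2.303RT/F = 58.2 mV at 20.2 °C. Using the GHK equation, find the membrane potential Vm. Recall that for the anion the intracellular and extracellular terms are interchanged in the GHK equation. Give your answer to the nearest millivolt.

-51 mV

Vm = 58.2 · log₁₀[(Σ P·[cation]ₒ + Σ P·[anion]ᵢ) / (Σ P·[cation]ᵢ + Σ P·[anion]ₒ)]
Numerator = 1×6.49 + 0.061×117 + 0.54×15.4 = 21.94
Denominator = 1×97.3 + 0.061×11.8 + 0.54×126 = 166.1
Vm = 58.2 · log₁₀(0.13214) = 58.2 × (-0.8790) = -51.16 mV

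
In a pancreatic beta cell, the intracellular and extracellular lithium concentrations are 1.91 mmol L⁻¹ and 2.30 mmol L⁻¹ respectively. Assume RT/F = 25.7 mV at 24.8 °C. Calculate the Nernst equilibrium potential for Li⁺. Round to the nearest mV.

5 mV

E = (25.7/z) · ln([Li⁺]_out/[Li⁺]_in) with z = +1.
= (25.7/1) · ln(2.30/1.91) = 25.70 · ln(1.204)
= 25.70 · (0.1858) = 4.78 mV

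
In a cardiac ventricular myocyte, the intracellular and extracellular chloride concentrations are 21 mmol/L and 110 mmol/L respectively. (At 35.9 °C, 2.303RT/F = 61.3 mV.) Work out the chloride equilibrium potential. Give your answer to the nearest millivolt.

-44 mV

E = (61.3/z) · log₁₀([Cl⁻]_out/[Cl⁻]_in) with z = -1.
For an anion, dividing by z = -1 reverses the sign.
= (61.3/-1) · log₁₀(110/21) = -61.30 · log₁₀(5.238)
= -61.30 · (0.7192) = -44.09 mV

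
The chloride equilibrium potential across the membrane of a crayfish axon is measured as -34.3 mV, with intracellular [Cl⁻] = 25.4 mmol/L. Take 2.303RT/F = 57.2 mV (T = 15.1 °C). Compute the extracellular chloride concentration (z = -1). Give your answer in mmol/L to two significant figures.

100 mmol/L

Nernst: E = (57.2/-1) · log₁₀([out]/[in]), so log₁₀([out]/[in]) = -34.3 × -1 / 57.2 = 0.5997.
[out]/[in] = 10^(0.5997) = 3.978.
[out] = 3.978 × 25.4 = 101 mmol/L.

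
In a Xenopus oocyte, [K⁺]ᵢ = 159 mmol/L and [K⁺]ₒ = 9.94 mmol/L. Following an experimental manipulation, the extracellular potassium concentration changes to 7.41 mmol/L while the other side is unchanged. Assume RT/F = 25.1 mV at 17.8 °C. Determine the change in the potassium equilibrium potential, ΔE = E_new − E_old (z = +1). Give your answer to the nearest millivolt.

E_old = (25.1/1)·ln(9.94/159) = -69.59 mV
E_new = (25.1/1)·ln(7.41/159) = -76.96 mV
ΔE = -76.96 − (-69.59) = -7.37 mV

-7 mV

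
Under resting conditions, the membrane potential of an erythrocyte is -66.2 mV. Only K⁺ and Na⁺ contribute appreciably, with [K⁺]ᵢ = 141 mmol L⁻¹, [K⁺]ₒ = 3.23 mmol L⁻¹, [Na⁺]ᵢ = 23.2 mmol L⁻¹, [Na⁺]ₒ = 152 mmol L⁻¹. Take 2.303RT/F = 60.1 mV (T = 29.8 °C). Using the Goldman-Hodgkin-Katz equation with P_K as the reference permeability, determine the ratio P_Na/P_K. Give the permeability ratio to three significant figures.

Let α = P_Na/P_K. GHK: Vm = 60.1·log₁₀[(Kₒ + α·Naₒ)/(Kᵢ + α·Naᵢ)].
10^(Vm/60.1) = 10^(-66.2/60.1) = 0.079159
So 0.079159·(Kᵢ + α·Naᵢ) = Kₒ + α·Naₒ → α = (0.079159·141.0 − 3.23) / (152.0 − 0.079159·23.2)
α = (11.16 − 3.23) / (152.0 − 1.836) = 7.931/150.2 = 0.05282

0.0528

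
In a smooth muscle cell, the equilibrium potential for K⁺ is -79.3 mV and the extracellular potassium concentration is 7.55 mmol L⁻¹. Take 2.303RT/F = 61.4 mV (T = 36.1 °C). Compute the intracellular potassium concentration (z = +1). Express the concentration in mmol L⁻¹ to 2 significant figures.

150 mmol L⁻¹

Nernst: E = (61.4/1) · log₁₀([out]/[in]), so log₁₀([out]/[in]) = -79.3 × 1 / 61.4 = -1.2915.
[out]/[in] = 10^(-1.2915) = 0.05111.
[in] = 7.55 / 0.05111 = 147.7 mmol L⁻¹.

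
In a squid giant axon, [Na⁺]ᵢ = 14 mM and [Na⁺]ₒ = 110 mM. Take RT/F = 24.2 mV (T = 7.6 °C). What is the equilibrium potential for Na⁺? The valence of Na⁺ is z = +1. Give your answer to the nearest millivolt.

E = (24.2/z) · ln([Na⁺]_out/[Na⁺]_in) with z = +1.
= (24.2/1) · ln(110/14) = 24.20 · ln(7.857)
= 24.20 · (2.0614) = 49.89 mV

50 mV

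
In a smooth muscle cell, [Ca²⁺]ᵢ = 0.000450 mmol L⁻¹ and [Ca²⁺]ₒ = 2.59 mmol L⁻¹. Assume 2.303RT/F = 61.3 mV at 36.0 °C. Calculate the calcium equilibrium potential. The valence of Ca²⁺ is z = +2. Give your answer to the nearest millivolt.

115 mV

E = (61.3/z) · log₁₀([Ca²⁺]_out/[Ca²⁺]_in) with z = +2.
= (61.3/2) · log₁₀(2.59/0.000450) = 30.65 · log₁₀(5756)
= 30.65 · (3.7601) = 115.25 mV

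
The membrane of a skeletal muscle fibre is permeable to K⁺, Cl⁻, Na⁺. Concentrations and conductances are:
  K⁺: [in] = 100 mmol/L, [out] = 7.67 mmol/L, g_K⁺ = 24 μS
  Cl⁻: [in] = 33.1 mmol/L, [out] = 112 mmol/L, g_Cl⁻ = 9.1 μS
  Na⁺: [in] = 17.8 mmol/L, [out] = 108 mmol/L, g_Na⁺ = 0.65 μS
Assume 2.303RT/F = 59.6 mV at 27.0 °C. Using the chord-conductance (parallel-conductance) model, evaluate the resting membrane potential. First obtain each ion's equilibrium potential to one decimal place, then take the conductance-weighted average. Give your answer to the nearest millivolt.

E_K⁺ = (59.6/1)·log₁₀(7.67/100) = -66.5 mV
E_Cl⁻ = (59.6/-1)·log₁₀(112/33.1) = -31.6 mV
E_Na⁺ = (59.6/1)·log₁₀(108/17.8) = 46.7 mV
Vm = (Σ gᵢEᵢ)/(Σ gᵢ) = (24·-66.5 + 9.1·-31.6 + 0.65·46.7) / (24 + 9.1 + 0.65)
= -1853.20 / 33.75 = -54.91 mV

-55 mV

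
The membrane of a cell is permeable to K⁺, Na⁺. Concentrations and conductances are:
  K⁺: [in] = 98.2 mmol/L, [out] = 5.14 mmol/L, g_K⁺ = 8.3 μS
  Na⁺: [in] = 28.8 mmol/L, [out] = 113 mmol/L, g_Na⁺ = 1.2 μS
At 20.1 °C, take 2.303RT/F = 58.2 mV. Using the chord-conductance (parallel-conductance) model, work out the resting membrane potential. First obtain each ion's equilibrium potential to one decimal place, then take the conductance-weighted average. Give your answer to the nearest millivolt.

-61 mV

E_K⁺ = (58.2/1)·log₁₀(5.14/98.2) = -74.6 mV
E_Na⁺ = (58.2/1)·log₁₀(113/28.8) = 34.6 mV
Vm = (Σ gᵢEᵢ)/(Σ gᵢ) = (8.3·-74.6 + 1.2·34.6) / (8.3 + 1.2)
= -577.66 / 9.5 = -60.81 mV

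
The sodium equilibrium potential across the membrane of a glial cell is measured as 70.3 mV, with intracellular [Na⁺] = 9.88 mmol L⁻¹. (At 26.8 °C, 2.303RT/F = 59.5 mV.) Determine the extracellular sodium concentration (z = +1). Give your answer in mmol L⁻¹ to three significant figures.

150 mmol L⁻¹

Nernst: E = (59.5/1) · log₁₀([out]/[in]), so log₁₀([out]/[in]) = 70.3 × 1 / 59.5 = 1.1815.
[out]/[in] = 10^(1.1815) = 15.19.
[out] = 15.19 × 9.88 = 150.1 mmol L⁻¹.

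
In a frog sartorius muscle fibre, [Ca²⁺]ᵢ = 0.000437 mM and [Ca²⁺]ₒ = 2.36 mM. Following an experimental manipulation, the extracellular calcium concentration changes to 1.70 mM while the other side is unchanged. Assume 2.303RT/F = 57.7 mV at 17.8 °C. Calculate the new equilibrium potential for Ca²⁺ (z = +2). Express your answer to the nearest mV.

104 mV

After the shift: [Ca²⁺]_out = 1.70, [Ca²⁺]_in = 0.000437 mM.
E_new = (57.7/2)·log₁₀(1.70/0.000437) = 28.85 · (3.5900) = 103.57 mV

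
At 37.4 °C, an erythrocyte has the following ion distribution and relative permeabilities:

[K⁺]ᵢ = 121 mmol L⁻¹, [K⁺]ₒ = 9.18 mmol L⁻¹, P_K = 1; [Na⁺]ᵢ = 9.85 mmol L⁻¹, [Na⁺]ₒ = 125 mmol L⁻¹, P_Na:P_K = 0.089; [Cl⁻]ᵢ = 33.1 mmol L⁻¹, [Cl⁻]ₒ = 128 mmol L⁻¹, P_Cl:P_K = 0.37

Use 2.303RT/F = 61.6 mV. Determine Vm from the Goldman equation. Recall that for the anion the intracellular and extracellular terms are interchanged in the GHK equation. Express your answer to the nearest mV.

Vm = 61.6 · log₁₀[(Σ P·[cation]ₒ + Σ P·[anion]ᵢ) / (Σ P·[cation]ᵢ + Σ P·[anion]ₒ)]
Numerator = 1×9.18 + 0.089×125 + 0.37×33.1 = 32.55
Denominator = 1×121 + 0.089×9.85 + 0.37×128 = 169.2
Vm = 61.6 · log₁₀(0.19235) = 61.6 × (-0.7159) = -44.10 mV

-44 mV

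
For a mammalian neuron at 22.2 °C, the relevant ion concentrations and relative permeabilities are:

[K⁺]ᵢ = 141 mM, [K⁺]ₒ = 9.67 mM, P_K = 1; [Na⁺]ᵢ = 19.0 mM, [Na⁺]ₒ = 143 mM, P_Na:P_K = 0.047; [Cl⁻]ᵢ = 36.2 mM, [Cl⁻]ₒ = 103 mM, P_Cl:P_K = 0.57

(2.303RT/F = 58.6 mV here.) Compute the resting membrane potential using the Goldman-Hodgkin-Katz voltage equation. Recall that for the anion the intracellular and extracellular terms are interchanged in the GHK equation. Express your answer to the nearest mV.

-43 mV

Vm = 58.6 · log₁₀[(Σ P·[cation]ₒ + Σ P·[anion]ᵢ) / (Σ P·[cation]ᵢ + Σ P·[anion]ₒ)]
Numerator = 1×9.67 + 0.047×143 + 0.57×36.2 = 37.02
Denominator = 1×141 + 0.047×19.0 + 0.57×103 = 200.6
Vm = 58.6 · log₁₀(0.18457) = 58.6 × (-0.7338) = -43.00 mV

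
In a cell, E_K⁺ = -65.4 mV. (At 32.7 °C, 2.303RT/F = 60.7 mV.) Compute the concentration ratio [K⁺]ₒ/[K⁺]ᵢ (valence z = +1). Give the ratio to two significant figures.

0.084

log₁₀([out]/[in]) = E·z/(60.7) = -65.4 × 1 / 60.7 = -1.0774
[out]/[in] = 10^(-1.0774) = 0.08367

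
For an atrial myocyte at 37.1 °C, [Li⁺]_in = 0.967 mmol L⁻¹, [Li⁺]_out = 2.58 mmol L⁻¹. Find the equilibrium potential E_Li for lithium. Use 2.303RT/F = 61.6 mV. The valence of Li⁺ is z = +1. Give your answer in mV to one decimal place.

E = (61.6/z) · log₁₀([Li⁺]_out/[Li⁺]_in) with z = +1.
= (61.6/1) · log₁₀(2.58/0.967) = 61.60 · log₁₀(2.668)
= 61.60 · (0.4262) = 26.25 mV

26.3 mV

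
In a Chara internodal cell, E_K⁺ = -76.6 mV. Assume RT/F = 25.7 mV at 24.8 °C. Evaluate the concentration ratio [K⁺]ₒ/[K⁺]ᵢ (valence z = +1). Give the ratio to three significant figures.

ln([out]/[in]) = E·z/(25.7) = -76.6 × 1 / 25.7 = -2.9805
[out]/[in] = e^(-2.9805) = 0.05077

0.0508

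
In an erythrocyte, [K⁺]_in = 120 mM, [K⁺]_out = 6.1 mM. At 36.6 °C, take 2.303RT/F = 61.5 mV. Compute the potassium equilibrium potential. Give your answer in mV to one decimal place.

E = (61.5/z) · log₁₀([K⁺]_out/[K⁺]_in) with z = +1.
= (61.5/1) · log₁₀(6.1/120) = 61.50 · log₁₀(0.05083)
= 61.50 · (-1.2939) = -79.57 mV

-79.6 mV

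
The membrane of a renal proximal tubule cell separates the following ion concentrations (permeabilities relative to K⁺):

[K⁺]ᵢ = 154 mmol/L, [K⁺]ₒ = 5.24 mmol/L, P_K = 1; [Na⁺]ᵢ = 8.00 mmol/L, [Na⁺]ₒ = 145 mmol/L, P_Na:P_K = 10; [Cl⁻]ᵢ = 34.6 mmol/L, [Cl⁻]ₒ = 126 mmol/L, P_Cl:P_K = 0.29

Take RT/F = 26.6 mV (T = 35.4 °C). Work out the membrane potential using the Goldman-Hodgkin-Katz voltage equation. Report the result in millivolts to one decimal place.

Vm = 26.6 · ln[(Σ P·[cation]ₒ + Σ P·[anion]ᵢ) / (Σ P·[cation]ᵢ + Σ P·[anion]ₒ)]
Numerator = 1×5.24 + 10×145 + 0.29×34.6 = 1465
Denominator = 1×154 + 10×8.00 + 0.29×126 = 270.5
Vm = 26.6 · ln(5.4161) = 26.6 × (1.6894) = 44.94 mV

44.9 mV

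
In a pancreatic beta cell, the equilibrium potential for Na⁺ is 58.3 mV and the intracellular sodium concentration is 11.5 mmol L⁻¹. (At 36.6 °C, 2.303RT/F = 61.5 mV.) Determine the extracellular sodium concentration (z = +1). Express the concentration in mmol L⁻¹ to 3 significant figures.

102 mmol L⁻¹

Nernst: E = (61.5/1) · log₁₀([out]/[in]), so log₁₀([out]/[in]) = 58.3 × 1 / 61.5 = 0.9480.
[out]/[in] = 10^(0.9480) = 8.871.
[out] = 8.871 × 11.5 = 102 mmol L⁻¹.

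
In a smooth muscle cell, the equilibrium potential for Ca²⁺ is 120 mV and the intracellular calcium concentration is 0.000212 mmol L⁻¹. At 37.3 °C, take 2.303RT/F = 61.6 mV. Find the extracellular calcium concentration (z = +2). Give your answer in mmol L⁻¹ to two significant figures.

1.7 mmol L⁻¹

Nernst: E = (61.6/2) · log₁₀([out]/[in]), so log₁₀([out]/[in]) = 120.0 × 2 / 61.6 = 3.8961.
[out]/[in] = 10^(3.8961) = 7872.
[out] = 7872 × 0.000212 = 1.669 mmol L⁻¹.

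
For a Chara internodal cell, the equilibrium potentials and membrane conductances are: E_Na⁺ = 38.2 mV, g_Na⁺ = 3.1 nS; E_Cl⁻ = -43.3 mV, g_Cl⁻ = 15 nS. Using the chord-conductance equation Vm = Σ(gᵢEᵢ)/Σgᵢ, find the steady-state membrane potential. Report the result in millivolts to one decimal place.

-29.3 mV

Σ gᵢEᵢ = 3.1·(38.2) + 15·(-43.3) = -531.08
Σ gᵢ = 3.1 + 15 = 18.1
Vm = -531.08 / 18.1 = -29.34 mV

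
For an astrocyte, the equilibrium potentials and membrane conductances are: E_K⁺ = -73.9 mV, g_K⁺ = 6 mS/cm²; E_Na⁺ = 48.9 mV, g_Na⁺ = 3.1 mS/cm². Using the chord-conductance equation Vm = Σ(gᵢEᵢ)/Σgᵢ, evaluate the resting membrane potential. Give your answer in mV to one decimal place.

Σ gᵢEᵢ = 6·(-73.9) + 3.1·(48.9) = -291.81
Σ gᵢ = 6 + 3.1 = 9.1
Vm = -291.81 / 9.1 = -32.07 mV

-32.1 mV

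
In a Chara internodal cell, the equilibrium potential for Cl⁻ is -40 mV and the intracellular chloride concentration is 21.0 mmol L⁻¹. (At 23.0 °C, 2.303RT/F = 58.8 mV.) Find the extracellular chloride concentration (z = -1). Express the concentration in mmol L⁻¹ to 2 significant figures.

100 mmol L⁻¹

Nernst: E = (58.8/-1) · log₁₀([out]/[in]), so log₁₀([out]/[in]) = -40.0 × -1 / 58.8 = 0.6803.
[out]/[in] = 10^(0.6803) = 4.789.
[out] = 4.789 × 21.0 = 100.6 mmol L⁻¹.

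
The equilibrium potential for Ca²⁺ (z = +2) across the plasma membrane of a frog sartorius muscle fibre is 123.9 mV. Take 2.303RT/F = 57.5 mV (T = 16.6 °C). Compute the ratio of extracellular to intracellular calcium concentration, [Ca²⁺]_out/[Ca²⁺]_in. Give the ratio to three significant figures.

20400

log₁₀([out]/[in]) = E·z/(57.5) = 123.9 × 2 / 57.5 = 4.3096
[out]/[in] = 10^(4.3096) = 2.04e+04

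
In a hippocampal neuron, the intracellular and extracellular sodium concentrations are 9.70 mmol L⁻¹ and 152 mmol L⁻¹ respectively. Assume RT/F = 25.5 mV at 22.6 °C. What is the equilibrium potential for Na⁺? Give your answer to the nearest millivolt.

70 mV

E = (25.5/z) · ln([Na⁺]_out/[Na⁺]_in) with z = +1.
= (25.5/1) · ln(152/9.70) = 25.50 · ln(15.67)
= 25.50 · (2.7518) = 70.17 mV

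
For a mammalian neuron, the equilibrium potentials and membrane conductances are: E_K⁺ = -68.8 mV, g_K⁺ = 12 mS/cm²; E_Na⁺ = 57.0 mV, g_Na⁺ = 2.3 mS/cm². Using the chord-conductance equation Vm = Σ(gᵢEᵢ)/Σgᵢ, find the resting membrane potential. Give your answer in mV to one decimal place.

-48.6 mV

Σ gᵢEᵢ = 12·(-68.8) + 2.3·(57.0) = -694.50
Σ gᵢ = 12 + 2.3 = 14.3
Vm = -694.50 / 14.3 = -48.57 mV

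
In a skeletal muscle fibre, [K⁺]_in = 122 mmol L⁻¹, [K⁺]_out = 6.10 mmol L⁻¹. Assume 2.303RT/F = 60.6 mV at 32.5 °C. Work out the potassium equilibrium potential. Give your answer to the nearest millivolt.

-79 mV

E = (60.6/z) · log₁₀([K⁺]_out/[K⁺]_in) with z = +1.
= (60.6/1) · log₁₀(6.10/122) = 60.60 · log₁₀(0.05)
= 60.60 · (-1.3010) = -78.84 mV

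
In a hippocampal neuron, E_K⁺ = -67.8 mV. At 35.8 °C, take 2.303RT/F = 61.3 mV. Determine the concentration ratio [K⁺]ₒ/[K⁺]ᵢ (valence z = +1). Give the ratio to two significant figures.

log₁₀([out]/[in]) = E·z/(61.3) = -67.8 × 1 / 61.3 = -1.1060
[out]/[in] = 10^(-1.1060) = 0.07834

0.078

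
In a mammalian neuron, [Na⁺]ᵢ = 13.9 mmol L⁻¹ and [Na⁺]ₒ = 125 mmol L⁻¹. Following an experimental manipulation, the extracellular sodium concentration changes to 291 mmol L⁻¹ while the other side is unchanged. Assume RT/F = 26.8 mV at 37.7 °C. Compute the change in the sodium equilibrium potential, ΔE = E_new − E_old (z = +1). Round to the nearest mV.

E_old = (26.8/1)·ln(125/13.9) = 58.86 mV
E_new = (26.8/1)·ln(291/13.9) = 81.51 mV
ΔE = 81.51 − (58.86) = 22.65 mV

23 mV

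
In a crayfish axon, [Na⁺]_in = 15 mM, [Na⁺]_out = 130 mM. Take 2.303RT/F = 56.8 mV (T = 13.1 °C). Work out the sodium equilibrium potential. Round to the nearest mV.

53 mV

E = (56.8/z) · log₁₀([Na⁺]_out/[Na⁺]_in) with z = +1.
= (56.8/1) · log₁₀(130/15) = 56.80 · log₁₀(8.667)
= 56.80 · (0.9379) = 53.27 mV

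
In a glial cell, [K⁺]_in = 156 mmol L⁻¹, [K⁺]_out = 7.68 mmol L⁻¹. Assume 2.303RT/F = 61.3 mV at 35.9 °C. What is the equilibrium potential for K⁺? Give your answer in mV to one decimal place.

E = (61.3/z) · log₁₀([K⁺]_out/[K⁺]_in) with z = +1.
= (61.3/1) · log₁₀(7.68/156) = 61.30 · log₁₀(0.04923)
= 61.30 · (-1.3078) = -80.17 mV

-80.2 mV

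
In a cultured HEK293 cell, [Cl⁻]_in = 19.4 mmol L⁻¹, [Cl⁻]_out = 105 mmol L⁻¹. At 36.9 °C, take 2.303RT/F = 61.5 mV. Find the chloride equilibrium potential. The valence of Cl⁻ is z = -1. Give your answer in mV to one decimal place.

-45.1 mV

E = (61.5/z) · log₁₀([Cl⁻]_out/[Cl⁻]_in) with z = -1.
For an anion, dividing by z = -1 reverses the sign.
= (61.5/-1) · log₁₀(105/19.4) = -61.50 · log₁₀(5.412)
= -61.50 · (0.7334) = -45.10 mV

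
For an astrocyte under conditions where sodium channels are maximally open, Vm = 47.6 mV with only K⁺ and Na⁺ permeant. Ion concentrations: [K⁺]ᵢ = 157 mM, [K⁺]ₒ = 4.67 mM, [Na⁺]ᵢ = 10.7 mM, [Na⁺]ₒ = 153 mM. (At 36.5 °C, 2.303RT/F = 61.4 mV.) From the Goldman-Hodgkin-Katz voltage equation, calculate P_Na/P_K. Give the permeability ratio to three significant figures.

Let α = P_Na/P_K. GHK: Vm = 61.4·log₁₀[(Kₒ + α·Naₒ)/(Kᵢ + α·Naᵢ)].
10^(Vm/61.4) = 10^(47.6/61.4) = 5.96
So 5.96·(Kᵢ + α·Naᵢ) = Kₒ + α·Naₒ → α = (5.96·157.0 − 4.67) / (153.0 − 5.96·10.7)
α = (935.7 − 4.67) / (153.0 − 63.77) = 931/89.23 = 10.43

10.4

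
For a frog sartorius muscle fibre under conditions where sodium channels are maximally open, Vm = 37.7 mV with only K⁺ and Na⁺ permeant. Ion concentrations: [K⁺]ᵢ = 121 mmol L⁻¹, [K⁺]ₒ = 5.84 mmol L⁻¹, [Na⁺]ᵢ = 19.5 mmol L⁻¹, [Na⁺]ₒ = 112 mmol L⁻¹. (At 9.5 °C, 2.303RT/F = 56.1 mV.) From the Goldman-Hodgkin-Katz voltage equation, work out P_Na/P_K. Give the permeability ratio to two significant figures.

Let α = P_Na/P_K. GHK: Vm = 56.1·log₁₀[(Kₒ + α·Naₒ)/(Kᵢ + α·Naᵢ)].
10^(Vm/56.1) = 10^(37.7/56.1) = 4.6991
So 4.6991·(Kᵢ + α·Naᵢ) = Kₒ + α·Naₒ → α = (4.6991·121.0 − 5.84) / (112.0 − 4.6991·19.5)
α = (568.6 − 5.84) / (112.0 − 91.63) = 562.8/20.37 = 27.63

28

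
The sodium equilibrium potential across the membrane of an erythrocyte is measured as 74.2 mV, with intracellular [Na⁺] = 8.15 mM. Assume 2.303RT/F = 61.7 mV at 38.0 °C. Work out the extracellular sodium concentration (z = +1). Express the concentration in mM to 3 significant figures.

130 mM

Nernst: E = (61.7/1) · log₁₀([out]/[in]), so log₁₀([out]/[in]) = 74.2 × 1 / 61.7 = 1.2026.
[out]/[in] = 10^(1.2026) = 15.94.
[out] = 15.94 × 8.15 = 129.9 mM.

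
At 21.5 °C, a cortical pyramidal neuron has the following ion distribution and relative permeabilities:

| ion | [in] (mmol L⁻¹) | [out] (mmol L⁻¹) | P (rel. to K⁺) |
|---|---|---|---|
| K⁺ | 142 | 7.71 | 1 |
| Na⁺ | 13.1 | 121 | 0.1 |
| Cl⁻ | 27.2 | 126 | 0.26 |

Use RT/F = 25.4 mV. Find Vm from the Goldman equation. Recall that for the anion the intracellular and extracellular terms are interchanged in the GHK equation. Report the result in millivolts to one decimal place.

-47.7 mV

Vm = 25.4 · ln[(Σ P·[cation]ₒ + Σ P·[anion]ᵢ) / (Σ P·[cation]ᵢ + Σ P·[anion]ₒ)]
Numerator = 1×7.71 + 0.1×121 + 0.26×27.2 = 26.88
Denominator = 1×142 + 0.1×13.1 + 0.26×126 = 176.1
Vm = 25.4 · ln(0.15268) = 25.4 × (-1.8794) = -47.74 mV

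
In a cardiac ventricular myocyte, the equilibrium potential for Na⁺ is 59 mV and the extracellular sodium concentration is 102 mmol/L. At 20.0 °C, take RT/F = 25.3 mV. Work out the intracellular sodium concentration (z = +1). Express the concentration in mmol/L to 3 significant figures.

9.90 mmol/L

Nernst: E = (25.3/1) · ln([out]/[in]), so ln([out]/[in]) = 59.0 × 1 / 25.3 = 2.3320.
[out]/[in] = e^(2.3320) = 10.3.
[in] = 102 / 10.3 = 9.904 mmol/L.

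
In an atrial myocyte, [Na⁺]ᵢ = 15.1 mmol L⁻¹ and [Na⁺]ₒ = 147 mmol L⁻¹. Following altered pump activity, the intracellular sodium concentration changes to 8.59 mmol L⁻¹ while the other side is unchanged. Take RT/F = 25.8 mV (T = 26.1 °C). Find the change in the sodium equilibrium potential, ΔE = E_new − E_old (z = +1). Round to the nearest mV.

E_old = (25.8/1)·ln(147/15.1) = 58.71 mV
E_new = (25.8/1)·ln(147/8.59) = 73.27 mV
ΔE = 73.27 − (58.71) = 14.55 mV

15 mV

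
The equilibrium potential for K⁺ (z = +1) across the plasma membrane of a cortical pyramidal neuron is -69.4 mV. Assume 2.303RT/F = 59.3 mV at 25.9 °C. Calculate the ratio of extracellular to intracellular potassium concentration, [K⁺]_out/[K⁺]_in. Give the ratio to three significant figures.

0.0676

log₁₀([out]/[in]) = E·z/(59.3) = -69.4 × 1 / 59.3 = -1.1703
[out]/[in] = 10^(-1.1703) = 0.06756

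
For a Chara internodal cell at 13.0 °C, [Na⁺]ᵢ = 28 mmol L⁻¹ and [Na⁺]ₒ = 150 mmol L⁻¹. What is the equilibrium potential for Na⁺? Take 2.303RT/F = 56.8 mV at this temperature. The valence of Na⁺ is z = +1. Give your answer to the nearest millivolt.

41 mV

E = (56.8/z) · log₁₀([Na⁺]_out/[Na⁺]_in) with z = +1.
= (56.8/1) · log₁₀(150/28) = 56.80 · log₁₀(5.357)
= 56.80 · (0.7289) = 41.40 mV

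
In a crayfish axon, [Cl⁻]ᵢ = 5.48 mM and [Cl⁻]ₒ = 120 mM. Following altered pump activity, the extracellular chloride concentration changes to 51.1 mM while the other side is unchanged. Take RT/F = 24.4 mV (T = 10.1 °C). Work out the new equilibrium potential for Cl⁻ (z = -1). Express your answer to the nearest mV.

After the shift: [Cl⁻]_out = 51.1, [Cl⁻]_in = 5.48 mM.
E_new = (24.4/-1)·ln(51.1/5.48) = -24.40 · (2.2327) = -54.48 mV

-54 mV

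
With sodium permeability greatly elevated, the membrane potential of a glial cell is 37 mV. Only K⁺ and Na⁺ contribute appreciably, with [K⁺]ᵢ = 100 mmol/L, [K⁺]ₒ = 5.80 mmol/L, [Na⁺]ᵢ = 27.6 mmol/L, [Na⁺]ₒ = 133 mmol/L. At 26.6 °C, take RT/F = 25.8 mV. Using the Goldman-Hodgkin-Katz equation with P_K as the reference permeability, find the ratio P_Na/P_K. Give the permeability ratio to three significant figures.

Let α = P_Na/P_K. GHK: Vm = 25.8·ln[(Kₒ + α·Naₒ)/(Kᵢ + α·Naᵢ)].
e^(Vm/25.8) = e^(37.0/25.8) = 4.1959
So 4.1959·(Kᵢ + α·Naᵢ) = Kₒ + α·Naₒ → α = (4.1959·100.0 − 5.8) / (133.0 − 4.1959·27.6)
α = (419.6 − 5.8) / (133.0 − 115.8) = 413.8/17.19 = 24.07

24.1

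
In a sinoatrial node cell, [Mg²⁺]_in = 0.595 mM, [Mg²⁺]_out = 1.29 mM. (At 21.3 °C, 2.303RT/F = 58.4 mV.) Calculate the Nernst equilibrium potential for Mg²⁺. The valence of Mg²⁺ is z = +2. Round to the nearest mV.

10 mV

E = (58.4/z) · log₁₀([Mg²⁺]_out/[Mg²⁺]_in) with z = +2.
= (58.4/2) · log₁₀(1.29/0.595) = 29.20 · log₁₀(2.168)
= 29.20 · (0.3361) = 9.81 mV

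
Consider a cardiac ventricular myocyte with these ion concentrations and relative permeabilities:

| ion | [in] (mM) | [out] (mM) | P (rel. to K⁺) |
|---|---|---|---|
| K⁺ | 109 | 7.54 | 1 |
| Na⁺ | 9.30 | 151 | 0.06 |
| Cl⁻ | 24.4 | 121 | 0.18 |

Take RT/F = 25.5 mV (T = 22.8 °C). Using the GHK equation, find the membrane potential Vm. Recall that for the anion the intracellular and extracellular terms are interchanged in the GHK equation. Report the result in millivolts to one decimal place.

-46.8 mV

Vm = 25.5 · ln[(Σ P·[cation]ₒ + Σ P·[anion]ᵢ) / (Σ P·[cation]ᵢ + Σ P·[anion]ₒ)]
Numerator = 1×7.54 + 0.06×151 + 0.18×24.4 = 20.99
Denominator = 1×109 + 0.06×9.30 + 0.18×121 = 131.3
Vm = 25.5 · ln(0.15983) = 25.5 × (-1.8336) = -46.76 mV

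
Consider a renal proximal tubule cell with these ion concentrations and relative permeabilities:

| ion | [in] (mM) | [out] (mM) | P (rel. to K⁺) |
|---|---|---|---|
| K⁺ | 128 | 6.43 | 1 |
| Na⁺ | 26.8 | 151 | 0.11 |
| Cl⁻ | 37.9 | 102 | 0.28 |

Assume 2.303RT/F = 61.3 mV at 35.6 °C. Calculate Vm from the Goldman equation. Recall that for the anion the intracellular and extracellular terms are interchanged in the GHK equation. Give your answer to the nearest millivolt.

Vm = 61.3 · log₁₀[(Σ P·[cation]ₒ + Σ P·[anion]ᵢ) / (Σ P·[cation]ᵢ + Σ P·[anion]ₒ)]
Numerator = 1×6.43 + 0.11×151 + 0.28×37.9 = 33.65
Denominator = 1×128 + 0.11×26.8 + 0.28×102 = 159.5
Vm = 61.3 · log₁₀(0.21097) = 61.3 × (-0.6758) = -41.42 mV

-41 mV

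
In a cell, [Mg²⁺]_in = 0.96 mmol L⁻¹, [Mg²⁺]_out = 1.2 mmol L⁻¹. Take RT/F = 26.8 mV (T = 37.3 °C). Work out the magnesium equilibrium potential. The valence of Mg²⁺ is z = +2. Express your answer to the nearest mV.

3 mV

E = (26.8/z) · ln([Mg²⁺]_out/[Mg²⁺]_in) with z = +2.
= (26.8/2) · ln(1.2/0.96) = 13.40 · ln(1.25)
= 13.40 · (0.2231) = 2.99 mV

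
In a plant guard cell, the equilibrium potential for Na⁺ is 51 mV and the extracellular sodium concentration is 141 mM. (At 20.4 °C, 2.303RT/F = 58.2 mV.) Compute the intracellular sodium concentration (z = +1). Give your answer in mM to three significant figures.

18.7 mM

Nernst: E = (58.2/1) · log₁₀([out]/[in]), so log₁₀([out]/[in]) = 51.0 × 1 / 58.2 = 0.8763.
[out]/[in] = 10^(0.8763) = 7.521.
[in] = 141 / 7.521 = 18.75 mM.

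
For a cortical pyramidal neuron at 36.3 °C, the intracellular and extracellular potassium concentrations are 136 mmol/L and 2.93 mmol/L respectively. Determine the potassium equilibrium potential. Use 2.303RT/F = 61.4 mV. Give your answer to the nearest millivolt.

E = (61.4/z) · log₁₀([K⁺]_out/[K⁺]_in) with z = +1.
= (61.4/1) · log₁₀(2.93/136) = 61.40 · log₁₀(0.02154)
= 61.40 · (-1.6667) = -102.33 mV

-102 mV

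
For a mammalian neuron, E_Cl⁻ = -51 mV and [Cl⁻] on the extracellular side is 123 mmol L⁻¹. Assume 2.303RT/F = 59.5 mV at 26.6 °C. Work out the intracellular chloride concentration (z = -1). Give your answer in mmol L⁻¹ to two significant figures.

17 mmol L⁻¹

Nernst: E = (59.5/-1) · log₁₀([out]/[in]), so log₁₀([out]/[in]) = -51.0 × -1 / 59.5 = 0.8571.
[out]/[in] = 10^(0.8571) = 7.197.
[in] = 123 / 7.197 = 17.09 mmol L⁻¹.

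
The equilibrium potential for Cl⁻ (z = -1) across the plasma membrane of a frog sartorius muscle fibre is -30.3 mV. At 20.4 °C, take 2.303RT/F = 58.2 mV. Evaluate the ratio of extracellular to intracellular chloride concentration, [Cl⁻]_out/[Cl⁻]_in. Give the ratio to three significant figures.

3.32

log₁₀([out]/[in]) = E·z/(58.2) = -30.3 × -1 / 58.2 = 0.5206
[out]/[in] = 10^(0.5206) = 3.316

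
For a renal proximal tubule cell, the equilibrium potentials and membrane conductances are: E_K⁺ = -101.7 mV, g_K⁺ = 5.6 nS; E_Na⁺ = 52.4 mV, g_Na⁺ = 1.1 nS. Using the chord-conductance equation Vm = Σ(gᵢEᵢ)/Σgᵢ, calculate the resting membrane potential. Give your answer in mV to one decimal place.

Σ gᵢEᵢ = 5.6·(-101.7) + 1.1·(52.4) = -511.88
Σ gᵢ = 5.6 + 1.1 = 6.7
Vm = -511.88 / 6.7 = -76.40 mV

-76.4 mV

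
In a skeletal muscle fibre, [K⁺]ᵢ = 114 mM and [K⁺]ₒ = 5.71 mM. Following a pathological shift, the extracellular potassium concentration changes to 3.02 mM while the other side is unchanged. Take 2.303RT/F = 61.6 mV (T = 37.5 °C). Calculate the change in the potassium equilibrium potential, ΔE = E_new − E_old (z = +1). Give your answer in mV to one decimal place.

E_old = (61.6/1)·log₁₀(5.71/114) = -80.10 mV
E_new = (61.6/1)·log₁₀(3.02/114) = -97.14 mV
ΔE = -97.14 − (-80.10) = -17.04 mV

-17.0 mV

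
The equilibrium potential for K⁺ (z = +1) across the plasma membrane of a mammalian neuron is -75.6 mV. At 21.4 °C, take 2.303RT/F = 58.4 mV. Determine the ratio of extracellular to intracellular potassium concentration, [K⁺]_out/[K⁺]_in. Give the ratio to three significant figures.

0.0508

log₁₀([out]/[in]) = E·z/(58.4) = -75.6 × 1 / 58.4 = -1.2945
[out]/[in] = 10^(-1.2945) = 0.05076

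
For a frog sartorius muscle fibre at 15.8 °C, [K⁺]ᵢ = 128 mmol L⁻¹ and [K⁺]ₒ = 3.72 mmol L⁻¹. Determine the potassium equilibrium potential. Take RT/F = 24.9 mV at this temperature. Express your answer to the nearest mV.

-88 mV

E = (24.9/z) · ln([K⁺]_out/[K⁺]_in) with z = +1.
= (24.9/1) · ln(3.72/128) = 24.90 · ln(0.02906)
= 24.90 · (-3.5383) = -88.10 mV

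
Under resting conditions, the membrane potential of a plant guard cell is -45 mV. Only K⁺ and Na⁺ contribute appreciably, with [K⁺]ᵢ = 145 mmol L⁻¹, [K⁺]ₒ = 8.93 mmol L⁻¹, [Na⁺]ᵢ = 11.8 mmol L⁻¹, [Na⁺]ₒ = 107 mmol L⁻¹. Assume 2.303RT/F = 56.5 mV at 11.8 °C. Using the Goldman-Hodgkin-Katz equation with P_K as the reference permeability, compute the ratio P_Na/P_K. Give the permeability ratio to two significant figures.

Let α = P_Na/P_K. GHK: Vm = 56.5·log₁₀[(Kₒ + α·Naₒ)/(Kᵢ + α·Naᵢ)].
10^(Vm/56.5) = 10^(-45.0/56.5) = 0.15979
So 0.15979·(Kᵢ + α·Naᵢ) = Kₒ + α·Naₒ → α = (0.15979·145.0 − 8.93) / (107.0 − 0.15979·11.8)
α = (23.17 − 8.93) / (107.0 − 1.885) = 14.24/105.1 = 0.1355

0.14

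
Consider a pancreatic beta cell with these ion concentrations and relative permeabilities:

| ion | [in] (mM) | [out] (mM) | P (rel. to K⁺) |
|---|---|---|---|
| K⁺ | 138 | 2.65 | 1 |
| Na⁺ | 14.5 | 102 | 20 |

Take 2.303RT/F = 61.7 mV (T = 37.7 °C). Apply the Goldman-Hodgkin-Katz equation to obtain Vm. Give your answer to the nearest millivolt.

Vm = 61.7 · log₁₀[(Σ P·[cation]ₒ + Σ P·[anion]ᵢ) / (Σ P·[cation]ᵢ + Σ P·[anion]ₒ)]
Numerator = 1×2.65 + 20×102 = 2043
Denominator = 1×138 + 20×14.5 = 428
Vm = 61.7 · log₁₀(4.7725) = 61.7 × (0.6788) = 41.88 mV

42 mV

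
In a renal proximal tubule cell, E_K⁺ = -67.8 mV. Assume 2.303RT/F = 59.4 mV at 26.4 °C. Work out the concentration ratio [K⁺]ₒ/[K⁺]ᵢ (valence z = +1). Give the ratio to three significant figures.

0.0722

log₁₀([out]/[in]) = E·z/(59.4) = -67.8 × 1 / 59.4 = -1.1414
[out]/[in] = 10^(-1.1414) = 0.07221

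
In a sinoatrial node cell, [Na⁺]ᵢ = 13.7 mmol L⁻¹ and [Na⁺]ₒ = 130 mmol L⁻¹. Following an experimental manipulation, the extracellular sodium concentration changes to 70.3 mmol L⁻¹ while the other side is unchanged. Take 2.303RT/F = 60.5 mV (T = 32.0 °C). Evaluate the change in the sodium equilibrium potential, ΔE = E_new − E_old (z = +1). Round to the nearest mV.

-16 mV

E_old = (60.5/1)·log₁₀(130/13.7) = 59.12 mV
E_new = (60.5/1)·log₁₀(70.3/13.7) = 42.97 mV
ΔE = 42.97 − (59.12) = -16.15 mV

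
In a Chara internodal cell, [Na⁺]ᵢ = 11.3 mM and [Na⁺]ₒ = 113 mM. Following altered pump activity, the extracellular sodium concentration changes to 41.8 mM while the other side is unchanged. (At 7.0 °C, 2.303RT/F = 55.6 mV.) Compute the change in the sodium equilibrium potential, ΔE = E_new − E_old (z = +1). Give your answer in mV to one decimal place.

-24.0 mV

E_old = (55.6/1)·log₁₀(113/11.3) = 55.60 mV
E_new = (55.6/1)·log₁₀(41.8/11.3) = 31.59 mV
ΔE = 31.59 − (55.60) = -24.01 mV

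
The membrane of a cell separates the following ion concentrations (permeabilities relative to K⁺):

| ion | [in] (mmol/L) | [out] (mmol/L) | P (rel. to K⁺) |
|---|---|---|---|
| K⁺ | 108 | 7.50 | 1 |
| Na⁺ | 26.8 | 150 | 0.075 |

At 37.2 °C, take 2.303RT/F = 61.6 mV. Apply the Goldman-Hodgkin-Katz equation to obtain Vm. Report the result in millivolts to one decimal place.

Vm = 61.6 · log₁₀[(Σ P·[cation]ₒ + Σ P·[anion]ᵢ) / (Σ P·[cation]ᵢ + Σ P·[anion]ₒ)]
Numerator = 1×7.50 + 0.075×150 = 18.75
Denominator = 1×108 + 0.075×26.8 = 110
Vm = 61.6 · log₁₀(0.17044) = 61.6 × (-0.7684) = -47.34 mV

-47.3 mV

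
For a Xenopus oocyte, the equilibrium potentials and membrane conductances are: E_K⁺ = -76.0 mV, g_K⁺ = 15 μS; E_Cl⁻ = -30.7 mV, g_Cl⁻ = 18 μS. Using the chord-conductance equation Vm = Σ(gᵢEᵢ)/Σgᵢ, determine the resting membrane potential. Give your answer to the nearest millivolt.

Σ gᵢEᵢ = 15·(-76.0) + 18·(-30.7) = -1692.60
Σ gᵢ = 15 + 18 = 33
Vm = -1692.60 / 33 = -51.29 mV

-51 mV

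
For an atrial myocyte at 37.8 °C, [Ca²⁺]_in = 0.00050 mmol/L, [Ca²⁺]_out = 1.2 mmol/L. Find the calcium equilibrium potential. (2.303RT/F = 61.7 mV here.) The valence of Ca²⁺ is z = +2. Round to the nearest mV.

104 mV

E = (61.7/z) · log₁₀([Ca²⁺]_out/[Ca²⁺]_in) with z = +2.
= (61.7/2) · log₁₀(1.2/0.00050) = 30.85 · log₁₀(2400)
= 30.85 · (3.3802) = 104.28 mV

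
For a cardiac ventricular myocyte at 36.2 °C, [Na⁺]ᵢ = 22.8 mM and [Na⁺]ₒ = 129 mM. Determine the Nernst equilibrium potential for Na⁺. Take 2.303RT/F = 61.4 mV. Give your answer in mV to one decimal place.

E = (61.4/z) · log₁₀([Na⁺]_out/[Na⁺]_in) with z = +1.
= (61.4/1) · log₁₀(129/22.8) = 61.40 · log₁₀(5.658)
= 61.40 · (0.7527) = 46.21 mV

46.2 mV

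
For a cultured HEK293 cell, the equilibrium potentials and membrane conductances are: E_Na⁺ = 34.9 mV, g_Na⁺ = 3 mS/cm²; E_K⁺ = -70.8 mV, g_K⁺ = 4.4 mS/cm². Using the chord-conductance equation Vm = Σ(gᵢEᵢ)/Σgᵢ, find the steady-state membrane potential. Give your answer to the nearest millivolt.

-28 mV

Σ gᵢEᵢ = 3·(34.9) + 4.4·(-70.8) = -206.82
Σ gᵢ = 3 + 4.4 = 7.4
Vm = -206.82 / 7.4 = -27.95 mV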